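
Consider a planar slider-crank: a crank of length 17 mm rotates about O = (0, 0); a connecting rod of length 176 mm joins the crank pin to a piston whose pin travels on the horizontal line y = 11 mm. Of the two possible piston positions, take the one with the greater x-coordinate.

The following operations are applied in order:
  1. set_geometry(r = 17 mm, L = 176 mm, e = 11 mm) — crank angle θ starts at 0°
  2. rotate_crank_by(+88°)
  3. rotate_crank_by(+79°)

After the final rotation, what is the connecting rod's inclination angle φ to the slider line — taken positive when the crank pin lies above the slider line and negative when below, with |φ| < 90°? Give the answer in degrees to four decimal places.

-2.3367

set_geometry: r = 17 mm, L = 176 mm, e = 11 mm; θ ← 0°
rotate_crank_by(+88°): θ ← 0° +88° = 88°
rotate_crank_by(+79°): θ ← 88° +79° = 167°
crank pin P = (r cos θ, r sin θ) = (-16.564291, 3.824168)
h = r sin θ − e = 3.824168 − 11 = -7.175832
sin φ = h / L = -7.175832 / 176 = -0.04077177
φ = arcsin(-0.04077177) = -2.336698°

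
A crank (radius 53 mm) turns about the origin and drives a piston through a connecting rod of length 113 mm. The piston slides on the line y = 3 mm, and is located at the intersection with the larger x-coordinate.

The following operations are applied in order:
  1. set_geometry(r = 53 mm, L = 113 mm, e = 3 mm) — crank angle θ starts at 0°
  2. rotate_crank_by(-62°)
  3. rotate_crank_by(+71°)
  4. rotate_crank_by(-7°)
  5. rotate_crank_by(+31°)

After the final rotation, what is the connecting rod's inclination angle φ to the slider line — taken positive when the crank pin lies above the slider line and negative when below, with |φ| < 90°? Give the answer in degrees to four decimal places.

13.2324

set_geometry: r = 53 mm, L = 113 mm, e = 3 mm; θ ← 0°
rotate_crank_by(-62°): θ ← 0° -62° = -62°
rotate_crank_by(+71°): θ ← -62° +71° = 9°
rotate_crank_by(-7°): θ ← 9° -7° = 2°
rotate_crank_by(+31°): θ ← 2° +31° = 33°
crank pin P = (r cos θ, r sin θ) = (44.449540, 28.865869)
h = r sin θ − e = 28.865869 − 3 = 25.865869
sin φ = h / L = 25.865869 / 113 = 0.22890149
φ = arcsin(0.22890149) = 13.232407°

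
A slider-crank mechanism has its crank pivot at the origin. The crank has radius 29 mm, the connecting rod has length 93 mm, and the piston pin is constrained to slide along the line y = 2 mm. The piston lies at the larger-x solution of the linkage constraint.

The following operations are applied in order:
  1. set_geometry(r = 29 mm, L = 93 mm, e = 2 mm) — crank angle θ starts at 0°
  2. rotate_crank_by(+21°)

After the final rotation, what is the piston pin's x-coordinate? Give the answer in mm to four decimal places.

119.6944

set_geometry: r = 29 mm, L = 93 mm, e = 2 mm; θ ← 0°
rotate_crank_by(+21°): θ ← 0° +21° = 21°
crank pin P = (r cos θ, r sin θ) = (27.073832, 10.392671)
h = r sin θ − e = 10.392671 − 2 = 8.392671
x = r cos θ + √(L² − h²) = 27.073832 + √(8649.0 − 70.4369) = 27.073832 + 92.620533 = 119.694365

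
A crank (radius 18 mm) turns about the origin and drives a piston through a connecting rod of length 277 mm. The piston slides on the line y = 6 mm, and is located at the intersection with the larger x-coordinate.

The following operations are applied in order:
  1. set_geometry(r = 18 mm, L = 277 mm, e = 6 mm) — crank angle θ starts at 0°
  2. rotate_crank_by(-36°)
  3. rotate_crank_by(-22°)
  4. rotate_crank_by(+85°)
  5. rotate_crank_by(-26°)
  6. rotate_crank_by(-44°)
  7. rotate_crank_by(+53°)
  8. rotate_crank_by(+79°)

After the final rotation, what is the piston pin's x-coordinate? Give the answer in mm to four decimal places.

set_geometry: r = 18 mm, L = 277 mm, e = 6 mm; θ ← 0°
rotate_crank_by(-36°): θ ← 0° -36° = -36°
rotate_crank_by(-22°): θ ← -36° -22° = -58°
rotate_crank_by(+85°): θ ← -58° +85° = 27°
rotate_crank_by(-26°): θ ← 27° -26° = 1°
rotate_crank_by(-44°): θ ← 1° -44° = -43°
rotate_crank_by(+53°): θ ← -43° +53° = 10°
rotate_crank_by(+79°): θ ← 10° +79° = 89°
crank pin P = (r cos θ, r sin θ) = (0.314143, 17.997259)
h = r sin θ − e = 17.997259 − 6 = 11.997259
x = r cos θ + √(L² − h²) = 0.314143 + √(76729.0 − 143.9342) = 0.314143 + 276.740069 = 277.054212

277.0542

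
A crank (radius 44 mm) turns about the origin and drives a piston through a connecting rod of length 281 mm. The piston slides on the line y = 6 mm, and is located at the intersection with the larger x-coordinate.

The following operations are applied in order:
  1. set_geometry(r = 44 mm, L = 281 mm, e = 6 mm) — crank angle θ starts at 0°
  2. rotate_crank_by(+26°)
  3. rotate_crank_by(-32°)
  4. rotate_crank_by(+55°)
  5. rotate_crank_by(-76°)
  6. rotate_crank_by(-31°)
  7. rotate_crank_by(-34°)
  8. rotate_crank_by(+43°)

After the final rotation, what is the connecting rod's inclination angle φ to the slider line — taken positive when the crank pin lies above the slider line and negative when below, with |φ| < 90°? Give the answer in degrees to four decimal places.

set_geometry: r = 44 mm, L = 281 mm, e = 6 mm; θ ← 0°
rotate_crank_by(+26°): θ ← 0° +26° = 26°
rotate_crank_by(-32°): θ ← 26° -32° = -6°
rotate_crank_by(+55°): θ ← -6° +55° = 49°
rotate_crank_by(-76°): θ ← 49° -76° = -27°
rotate_crank_by(-31°): θ ← -27° -31° = -58°
rotate_crank_by(-34°): θ ← -58° -34° = -92°
rotate_crank_by(+43°): θ ← -92° +43° = -49°
crank pin P = (r cos θ, r sin θ) = (28.866597, -33.207222)
h = r sin θ − e = -33.207222 − 6 = -39.207222
sin φ = h / L = -39.207222 / 281 = -0.13952748
φ = arcsin(-0.13952748) = -8.020504°

-8.0205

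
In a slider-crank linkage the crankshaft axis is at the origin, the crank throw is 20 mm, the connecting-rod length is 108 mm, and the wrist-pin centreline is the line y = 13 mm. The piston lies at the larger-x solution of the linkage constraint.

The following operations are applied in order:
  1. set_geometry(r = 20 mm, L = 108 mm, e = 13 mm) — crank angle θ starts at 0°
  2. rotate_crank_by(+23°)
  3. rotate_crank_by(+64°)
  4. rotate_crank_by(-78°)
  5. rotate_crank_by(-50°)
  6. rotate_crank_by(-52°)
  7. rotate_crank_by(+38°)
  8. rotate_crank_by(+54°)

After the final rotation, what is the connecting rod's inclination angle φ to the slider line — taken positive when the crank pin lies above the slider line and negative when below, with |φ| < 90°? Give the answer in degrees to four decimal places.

-7.1000

set_geometry: r = 20 mm, L = 108 mm, e = 13 mm; θ ← 0°
rotate_crank_by(+23°): θ ← 0° +23° = 23°
rotate_crank_by(+64°): θ ← 23° +64° = 87°
rotate_crank_by(-78°): θ ← 87° -78° = 9°
rotate_crank_by(-50°): θ ← 9° -50° = -41°
rotate_crank_by(-52°): θ ← -41° -52° = -93°
rotate_crank_by(+38°): θ ← -93° +38° = -55°
rotate_crank_by(+54°): θ ← -55° +54° = -1°
crank pin P = (r cos θ, r sin θ) = (19.996954, -0.349048)
h = r sin θ − e = -0.349048 − 13 = -13.349048
sin φ = h / L = -13.349048 / 108 = -0.12360230
φ = arcsin(-0.12360230) = -7.100047°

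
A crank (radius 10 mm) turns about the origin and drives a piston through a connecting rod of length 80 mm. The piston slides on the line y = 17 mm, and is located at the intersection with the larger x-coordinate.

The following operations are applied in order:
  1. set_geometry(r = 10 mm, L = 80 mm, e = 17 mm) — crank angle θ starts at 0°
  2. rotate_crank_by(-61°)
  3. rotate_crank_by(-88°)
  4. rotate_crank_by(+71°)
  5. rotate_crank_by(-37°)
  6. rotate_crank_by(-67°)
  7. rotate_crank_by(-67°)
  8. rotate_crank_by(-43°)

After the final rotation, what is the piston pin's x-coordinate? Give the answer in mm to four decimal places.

set_geometry: r = 10 mm, L = 80 mm, e = 17 mm; θ ← 0°
rotate_crank_by(-61°): θ ← 0° -61° = -61°
rotate_crank_by(-88°): θ ← -61° -88° = -149°
rotate_crank_by(+71°): θ ← -149° +71° = -78°
rotate_crank_by(-37°): θ ← -78° -37° = -115°
rotate_crank_by(-67°): θ ← -115° -67° = -182°
rotate_crank_by(-67°): θ ← -182° -67° = -249°
rotate_crank_by(-43°): θ ← -249° -43° = -292°
crank pin P = (r cos θ, r sin θ) = (3.746066, 9.271839)
h = r sin θ − e = 9.271839 − 17 = -7.728161
x = r cos θ + √(L² − h²) = 3.746066 + √(6400.0 − 59.7245) = 3.746066 + 79.625847 = 83.371913

83.3719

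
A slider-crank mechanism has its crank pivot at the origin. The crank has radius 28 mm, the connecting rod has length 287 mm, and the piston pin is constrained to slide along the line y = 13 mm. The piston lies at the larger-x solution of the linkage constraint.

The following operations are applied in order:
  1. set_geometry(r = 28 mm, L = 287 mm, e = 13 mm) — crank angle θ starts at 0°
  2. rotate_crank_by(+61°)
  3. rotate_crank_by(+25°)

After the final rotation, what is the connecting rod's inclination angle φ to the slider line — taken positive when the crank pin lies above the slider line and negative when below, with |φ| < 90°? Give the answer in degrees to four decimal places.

2.9823

set_geometry: r = 28 mm, L = 287 mm, e = 13 mm; θ ← 0°
rotate_crank_by(+61°): θ ← 0° +61° = 61°
rotate_crank_by(+25°): θ ← 61° +25° = 86°
crank pin P = (r cos θ, r sin θ) = (1.953181, 27.931793)
h = r sin θ − e = 27.931793 − 13 = 14.931793
sin φ = h / L = 14.931793 / 287 = 0.05202715
φ = arcsin(0.05202715) = 2.982283°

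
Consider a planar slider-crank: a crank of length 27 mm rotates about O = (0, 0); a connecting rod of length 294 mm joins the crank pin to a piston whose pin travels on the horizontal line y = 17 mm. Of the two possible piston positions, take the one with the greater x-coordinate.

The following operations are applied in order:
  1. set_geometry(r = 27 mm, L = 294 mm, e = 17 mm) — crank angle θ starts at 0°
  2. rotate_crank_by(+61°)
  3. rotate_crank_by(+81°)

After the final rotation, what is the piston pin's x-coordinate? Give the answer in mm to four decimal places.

set_geometry: r = 27 mm, L = 294 mm, e = 17 mm; θ ← 0°
rotate_crank_by(+61°): θ ← 0° +61° = 61°
rotate_crank_by(+81°): θ ← 61° +81° = 142°
crank pin P = (r cos θ, r sin θ) = (-21.276290, 16.622860)
h = r sin θ − e = 16.622860 − 17 = -0.377140
x = r cos θ + √(L² − h²) = -21.276290 + √(86436.0 − 0.1422) = -21.276290 + 293.999758 = 272.723468

272.7235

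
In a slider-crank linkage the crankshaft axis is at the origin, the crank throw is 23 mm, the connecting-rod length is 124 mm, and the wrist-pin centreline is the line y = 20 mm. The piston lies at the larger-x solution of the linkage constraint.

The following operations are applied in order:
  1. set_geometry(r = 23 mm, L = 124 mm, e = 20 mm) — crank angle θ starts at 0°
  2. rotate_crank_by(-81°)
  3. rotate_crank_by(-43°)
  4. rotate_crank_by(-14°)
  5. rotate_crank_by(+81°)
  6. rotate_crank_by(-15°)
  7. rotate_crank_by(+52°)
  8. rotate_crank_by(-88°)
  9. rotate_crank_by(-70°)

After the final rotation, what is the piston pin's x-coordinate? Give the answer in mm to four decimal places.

set_geometry: r = 23 mm, L = 124 mm, e = 20 mm; θ ← 0°
rotate_crank_by(-81°): θ ← 0° -81° = -81°
rotate_crank_by(-43°): θ ← -81° -43° = -124°
rotate_crank_by(-14°): θ ← -124° -14° = -138°
rotate_crank_by(+81°): θ ← -138° +81° = -57°
rotate_crank_by(-15°): θ ← -57° -15° = -72°
rotate_crank_by(+52°): θ ← -72° +52° = -20°
rotate_crank_by(-88°): θ ← -20° -88° = -108°
rotate_crank_by(-70°): θ ← -108° -70° = -178°
crank pin P = (r cos θ, r sin θ) = (-22.985989, -0.802688)
h = r sin θ − e = -0.802688 − 20 = -20.802688
x = r cos θ + √(L² − h²) = -22.985989 + √(15376.0 − 432.7518) = -22.985989 + 122.242579 = 99.256590

99.2566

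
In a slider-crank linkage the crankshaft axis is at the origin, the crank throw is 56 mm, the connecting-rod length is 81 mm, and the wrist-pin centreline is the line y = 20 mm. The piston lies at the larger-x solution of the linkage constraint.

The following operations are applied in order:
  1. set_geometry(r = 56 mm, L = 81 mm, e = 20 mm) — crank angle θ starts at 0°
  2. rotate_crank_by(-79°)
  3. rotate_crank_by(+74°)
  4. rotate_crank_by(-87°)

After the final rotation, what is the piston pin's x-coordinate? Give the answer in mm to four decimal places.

set_geometry: r = 56 mm, L = 81 mm, e = 20 mm; θ ← 0°
rotate_crank_by(-79°): θ ← 0° -79° = -79°
rotate_crank_by(+74°): θ ← -79° +74° = -5°
rotate_crank_by(-87°): θ ← -5° -87° = -92°
crank pin P = (r cos θ, r sin θ) = (-1.954372, -55.965886)
h = r sin θ − e = -55.965886 − 20 = -75.965886
x = r cos θ + √(L² − h²) = -1.954372 + √(6561.0 − 5770.8159) = -1.954372 + 28.110214 = 26.155842

26.1558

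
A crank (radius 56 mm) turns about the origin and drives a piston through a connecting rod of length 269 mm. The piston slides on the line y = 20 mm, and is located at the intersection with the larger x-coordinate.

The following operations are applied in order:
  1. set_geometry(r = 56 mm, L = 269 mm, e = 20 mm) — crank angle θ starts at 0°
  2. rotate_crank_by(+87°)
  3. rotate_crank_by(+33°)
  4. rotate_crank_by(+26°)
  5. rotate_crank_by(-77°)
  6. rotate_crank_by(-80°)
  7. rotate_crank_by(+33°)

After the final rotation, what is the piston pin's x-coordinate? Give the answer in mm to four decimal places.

set_geometry: r = 56 mm, L = 269 mm, e = 20 mm; θ ← 0°
rotate_crank_by(+87°): θ ← 0° +87° = 87°
rotate_crank_by(+33°): θ ← 87° +33° = 120°
rotate_crank_by(+26°): θ ← 120° +26° = 146°
rotate_crank_by(-77°): θ ← 146° -77° = 69°
rotate_crank_by(-80°): θ ← 69° -80° = -11°
rotate_crank_by(+33°): θ ← -11° +33° = 22°
crank pin P = (r cos θ, r sin θ) = (51.922296, 20.977969)
h = r sin θ − e = 20.977969 − 20 = 0.977969
x = r cos θ + √(L² − h²) = 51.922296 + √(72361.0 − 0.9564) = 51.922296 + 268.998222 = 320.920518

320.9205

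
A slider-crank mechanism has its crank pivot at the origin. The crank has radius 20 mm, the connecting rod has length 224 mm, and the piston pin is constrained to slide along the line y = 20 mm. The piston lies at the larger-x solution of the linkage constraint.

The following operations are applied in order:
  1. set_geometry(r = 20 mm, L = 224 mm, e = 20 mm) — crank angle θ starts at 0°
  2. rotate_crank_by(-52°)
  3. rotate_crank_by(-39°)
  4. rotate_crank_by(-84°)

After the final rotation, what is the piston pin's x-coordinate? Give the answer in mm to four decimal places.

203.0183

set_geometry: r = 20 mm, L = 224 mm, e = 20 mm; θ ← 0°
rotate_crank_by(-52°): θ ← 0° -52° = -52°
rotate_crank_by(-39°): θ ← -52° -39° = -91°
rotate_crank_by(-84°): θ ← -91° -84° = -175°
crank pin P = (r cos θ, r sin θ) = (-19.923894, -1.743115)
h = r sin θ − e = -1.743115 − 20 = -21.743115
x = r cos θ + √(L² − h²) = -19.923894 + √(50176.0 − 472.7630) = -19.923894 + 222.942228 = 203.018334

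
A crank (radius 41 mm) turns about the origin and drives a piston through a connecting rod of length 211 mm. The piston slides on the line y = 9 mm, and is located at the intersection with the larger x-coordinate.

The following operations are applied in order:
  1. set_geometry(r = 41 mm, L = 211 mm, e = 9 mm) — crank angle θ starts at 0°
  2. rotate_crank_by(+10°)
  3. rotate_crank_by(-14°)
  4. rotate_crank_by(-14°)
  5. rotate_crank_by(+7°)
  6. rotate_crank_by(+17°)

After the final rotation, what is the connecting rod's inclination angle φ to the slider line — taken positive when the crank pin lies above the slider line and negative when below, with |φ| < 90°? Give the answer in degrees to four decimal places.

-1.2803

set_geometry: r = 41 mm, L = 211 mm, e = 9 mm; θ ← 0°
rotate_crank_by(+10°): θ ← 0° +10° = 10°
rotate_crank_by(-14°): θ ← 10° -14° = -4°
rotate_crank_by(-14°): θ ← -4° -14° = -18°
rotate_crank_by(+7°): θ ← -18° +7° = -11°
rotate_crank_by(+17°): θ ← -11° +17° = 6°
crank pin P = (r cos θ, r sin θ) = (40.775398, 4.285667)
h = r sin θ − e = 4.285667 − 9 = -4.714333
sin φ = h / L = -4.714333 / 211 = -0.02234281
φ = arcsin(-0.02234281) = -1.280255°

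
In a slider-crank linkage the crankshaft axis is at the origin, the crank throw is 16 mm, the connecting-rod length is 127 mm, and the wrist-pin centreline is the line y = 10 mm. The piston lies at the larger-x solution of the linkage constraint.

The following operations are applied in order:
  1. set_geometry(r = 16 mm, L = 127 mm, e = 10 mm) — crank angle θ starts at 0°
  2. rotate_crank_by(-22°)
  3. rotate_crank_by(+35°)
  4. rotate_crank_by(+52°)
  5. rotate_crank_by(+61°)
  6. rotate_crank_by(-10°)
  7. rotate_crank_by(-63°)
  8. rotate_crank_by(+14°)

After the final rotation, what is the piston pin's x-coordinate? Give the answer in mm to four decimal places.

133.1637

set_geometry: r = 16 mm, L = 127 mm, e = 10 mm; θ ← 0°
rotate_crank_by(-22°): θ ← 0° -22° = -22°
rotate_crank_by(+35°): θ ← -22° +35° = 13°
rotate_crank_by(+52°): θ ← 13° +52° = 65°
rotate_crank_by(+61°): θ ← 65° +61° = 126°
rotate_crank_by(-10°): θ ← 126° -10° = 116°
rotate_crank_by(-63°): θ ← 116° -63° = 53°
rotate_crank_by(+14°): θ ← 53° +14° = 67°
crank pin P = (r cos θ, r sin θ) = (6.251698, 14.728078)
h = r sin θ − e = 14.728078 − 10 = 4.728078
x = r cos θ + √(L² − h²) = 6.251698 + √(16129.0 − 22.3547) = 6.251698 + 126.911959 = 133.163657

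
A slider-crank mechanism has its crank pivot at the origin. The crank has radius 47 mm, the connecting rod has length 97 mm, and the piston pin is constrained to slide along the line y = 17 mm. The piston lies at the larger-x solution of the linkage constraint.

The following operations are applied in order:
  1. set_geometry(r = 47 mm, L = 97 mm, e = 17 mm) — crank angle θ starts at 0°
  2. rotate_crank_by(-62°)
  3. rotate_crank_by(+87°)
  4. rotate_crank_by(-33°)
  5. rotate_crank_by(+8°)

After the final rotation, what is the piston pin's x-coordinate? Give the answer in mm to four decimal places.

set_geometry: r = 47 mm, L = 97 mm, e = 17 mm; θ ← 0°
rotate_crank_by(-62°): θ ← 0° -62° = -62°
rotate_crank_by(+87°): θ ← -62° +87° = 25°
rotate_crank_by(-33°): θ ← 25° -33° = -8°
rotate_crank_by(+8°): θ ← -8° +8° = 0°
crank pin P = (r cos θ, r sin θ) = (47.000000, 0.000000)
h = r sin θ − e = 0.000000 − 17 = -17.000000
x = r cos θ + √(L² − h²) = 47.000000 + √(9409.0 − 289.0000) = 47.000000 + 95.498691 = 142.498691

142.4987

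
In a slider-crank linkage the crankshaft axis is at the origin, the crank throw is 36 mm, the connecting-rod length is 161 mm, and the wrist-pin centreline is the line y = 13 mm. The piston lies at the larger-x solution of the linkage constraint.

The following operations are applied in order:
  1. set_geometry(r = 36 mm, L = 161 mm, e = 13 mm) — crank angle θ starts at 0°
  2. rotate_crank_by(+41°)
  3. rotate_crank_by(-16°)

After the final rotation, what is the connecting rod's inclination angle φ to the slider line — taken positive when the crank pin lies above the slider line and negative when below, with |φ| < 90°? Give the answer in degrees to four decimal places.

set_geometry: r = 36 mm, L = 161 mm, e = 13 mm; θ ← 0°
rotate_crank_by(+41°): θ ← 0° +41° = 41°
rotate_crank_by(-16°): θ ← 41° -16° = 25°
crank pin P = (r cos θ, r sin θ) = (32.627080, 15.214257)
h = r sin θ − e = 15.214257 − 13 = 2.214257
sin φ = h / L = 2.214257 / 161 = 0.01375315
φ = arcsin(0.01375315) = 0.788022°

0.7880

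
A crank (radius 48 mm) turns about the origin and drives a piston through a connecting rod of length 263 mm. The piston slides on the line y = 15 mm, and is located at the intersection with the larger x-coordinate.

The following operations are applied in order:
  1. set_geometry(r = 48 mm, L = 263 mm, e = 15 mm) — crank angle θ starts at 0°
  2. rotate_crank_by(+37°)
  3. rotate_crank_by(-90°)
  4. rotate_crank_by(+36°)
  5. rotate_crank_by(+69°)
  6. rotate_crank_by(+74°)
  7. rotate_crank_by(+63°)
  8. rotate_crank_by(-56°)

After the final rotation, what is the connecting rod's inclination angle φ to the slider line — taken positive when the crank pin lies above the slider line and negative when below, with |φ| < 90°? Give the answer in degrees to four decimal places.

4.3842

set_geometry: r = 48 mm, L = 263 mm, e = 15 mm; θ ← 0°
rotate_crank_by(+37°): θ ← 0° +37° = 37°
rotate_crank_by(-90°): θ ← 37° -90° = -53°
rotate_crank_by(+36°): θ ← -53° +36° = -17°
rotate_crank_by(+69°): θ ← -17° +69° = 52°
rotate_crank_by(+74°): θ ← 52° +74° = 126°
rotate_crank_by(+63°): θ ← 126° +63° = 189°
rotate_crank_by(-56°): θ ← 189° -56° = 133°
crank pin P = (r cos θ, r sin θ) = (-32.735921, 35.104978)
h = r sin θ − e = 35.104978 − 15 = 20.104978
sin φ = h / L = 20.104978 / 263 = 0.07644478
φ = arcsin(0.07644478) = 4.384241°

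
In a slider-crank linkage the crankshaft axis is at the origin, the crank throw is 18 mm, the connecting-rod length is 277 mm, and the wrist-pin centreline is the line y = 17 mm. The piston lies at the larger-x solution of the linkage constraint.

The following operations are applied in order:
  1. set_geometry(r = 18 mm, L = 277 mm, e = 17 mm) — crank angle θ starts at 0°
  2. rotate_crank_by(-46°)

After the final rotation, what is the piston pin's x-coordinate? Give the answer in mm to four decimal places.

287.8802

set_geometry: r = 18 mm, L = 277 mm, e = 17 mm; θ ← 0°
rotate_crank_by(-46°): θ ← 0° -46° = -46°
crank pin P = (r cos θ, r sin θ) = (12.503851, -12.948116)
h = r sin θ − e = -12.948116 − 17 = -29.948116
x = r cos θ + √(L² − h²) = 12.503851 + √(76729.0 − 896.8897) = 12.503851 + 275.376307 = 287.880157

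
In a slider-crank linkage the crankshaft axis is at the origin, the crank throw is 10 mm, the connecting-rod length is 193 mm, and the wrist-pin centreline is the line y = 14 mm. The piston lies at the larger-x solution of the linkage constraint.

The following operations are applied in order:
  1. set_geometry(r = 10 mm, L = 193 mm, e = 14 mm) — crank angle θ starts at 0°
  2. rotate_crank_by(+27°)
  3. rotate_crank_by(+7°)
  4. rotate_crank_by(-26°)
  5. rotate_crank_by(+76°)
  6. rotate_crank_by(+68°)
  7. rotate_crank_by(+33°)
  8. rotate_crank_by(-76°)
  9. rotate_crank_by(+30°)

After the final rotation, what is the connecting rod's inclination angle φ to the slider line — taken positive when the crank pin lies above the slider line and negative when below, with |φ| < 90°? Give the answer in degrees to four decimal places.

-2.2091

set_geometry: r = 10 mm, L = 193 mm, e = 14 mm; θ ← 0°
rotate_crank_by(+27°): θ ← 0° +27° = 27°
rotate_crank_by(+7°): θ ← 27° +7° = 34°
rotate_crank_by(-26°): θ ← 34° -26° = 8°
rotate_crank_by(+76°): θ ← 8° +76° = 84°
rotate_crank_by(+68°): θ ← 84° +68° = 152°
rotate_crank_by(+33°): θ ← 152° +33° = 185°
rotate_crank_by(-76°): θ ← 185° -76° = 109°
rotate_crank_by(+30°): θ ← 109° +30° = 139°
crank pin P = (r cos θ, r sin θ) = (-7.547096, 6.560590)
h = r sin θ − e = 6.560590 − 14 = -7.439410
sin φ = h / L = -7.439410 / 193 = -0.03854616
φ = arcsin(-0.03854616) = -2.209080°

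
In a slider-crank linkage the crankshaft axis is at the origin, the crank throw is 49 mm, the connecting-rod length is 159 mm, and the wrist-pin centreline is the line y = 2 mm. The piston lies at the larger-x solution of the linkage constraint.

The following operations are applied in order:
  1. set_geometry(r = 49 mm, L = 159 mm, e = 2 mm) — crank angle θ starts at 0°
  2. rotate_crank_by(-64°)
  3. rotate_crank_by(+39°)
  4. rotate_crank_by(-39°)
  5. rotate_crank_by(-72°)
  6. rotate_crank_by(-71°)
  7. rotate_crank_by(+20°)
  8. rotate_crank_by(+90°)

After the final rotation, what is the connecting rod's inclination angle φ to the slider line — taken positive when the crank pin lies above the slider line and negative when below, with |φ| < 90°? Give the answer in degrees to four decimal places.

-18.5697

set_geometry: r = 49 mm, L = 159 mm, e = 2 mm; θ ← 0°
rotate_crank_by(-64°): θ ← 0° -64° = -64°
rotate_crank_by(+39°): θ ← -64° +39° = -25°
rotate_crank_by(-39°): θ ← -25° -39° = -64°
rotate_crank_by(-72°): θ ← -64° -72° = -136°
rotate_crank_by(-71°): θ ← -136° -71° = -207°
rotate_crank_by(+20°): θ ← -207° +20° = -187°
rotate_crank_by(+90°): θ ← -187° +90° = -97°
crank pin P = (r cos θ, r sin θ) = (-5.971598, -48.634761)
h = r sin θ − e = -48.634761 − 2 = -50.634761
sin φ = h / L = -50.634761 / 159 = -0.31845762
φ = arcsin(-0.31845762) = -18.569674°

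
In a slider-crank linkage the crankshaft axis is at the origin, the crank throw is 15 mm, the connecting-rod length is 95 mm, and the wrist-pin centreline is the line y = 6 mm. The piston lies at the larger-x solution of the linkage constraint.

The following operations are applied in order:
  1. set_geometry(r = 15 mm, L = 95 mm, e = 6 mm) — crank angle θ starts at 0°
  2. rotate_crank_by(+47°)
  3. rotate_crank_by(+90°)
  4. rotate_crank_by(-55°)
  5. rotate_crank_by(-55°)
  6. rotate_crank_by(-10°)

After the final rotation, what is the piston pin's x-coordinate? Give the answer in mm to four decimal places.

109.3309

set_geometry: r = 15 mm, L = 95 mm, e = 6 mm; θ ← 0°
rotate_crank_by(+47°): θ ← 0° +47° = 47°
rotate_crank_by(+90°): θ ← 47° +90° = 137°
rotate_crank_by(-55°): θ ← 137° -55° = 82°
rotate_crank_by(-55°): θ ← 82° -55° = 27°
rotate_crank_by(-10°): θ ← 27° -10° = 17°
crank pin P = (r cos θ, r sin θ) = (14.344571, 4.385576)
h = r sin θ − e = 4.385576 − 6 = -1.614424
x = r cos θ + √(L² − h²) = 14.344571 + √(9025.0 − 2.6064) = 14.344571 + 94.986281 = 109.330853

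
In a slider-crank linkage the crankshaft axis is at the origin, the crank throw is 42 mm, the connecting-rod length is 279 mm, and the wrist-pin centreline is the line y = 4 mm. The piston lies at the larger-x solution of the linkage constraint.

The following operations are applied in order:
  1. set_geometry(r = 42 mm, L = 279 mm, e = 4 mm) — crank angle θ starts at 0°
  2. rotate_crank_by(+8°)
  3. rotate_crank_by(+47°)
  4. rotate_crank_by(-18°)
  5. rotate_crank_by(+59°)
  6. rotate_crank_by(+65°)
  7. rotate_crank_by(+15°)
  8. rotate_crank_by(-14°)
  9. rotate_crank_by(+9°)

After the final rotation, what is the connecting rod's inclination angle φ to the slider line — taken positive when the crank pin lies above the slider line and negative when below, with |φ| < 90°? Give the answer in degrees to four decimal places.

set_geometry: r = 42 mm, L = 279 mm, e = 4 mm; θ ← 0°
rotate_crank_by(+8°): θ ← 0° +8° = 8°
rotate_crank_by(+47°): θ ← 8° +47° = 55°
rotate_crank_by(-18°): θ ← 55° -18° = 37°
rotate_crank_by(+59°): θ ← 37° +59° = 96°
rotate_crank_by(+65°): θ ← 96° +65° = 161°
rotate_crank_by(+15°): θ ← 161° +15° = 176°
rotate_crank_by(-14°): θ ← 176° -14° = 162°
rotate_crank_by(+9°): θ ← 162° +9° = 171°
crank pin P = (r cos θ, r sin θ) = (-41.482910, 6.570248)
h = r sin θ − e = 6.570248 − 4 = 2.570248
sin φ = h / L = 2.570248 / 279 = 0.00921236
φ = arcsin(0.00921236) = 0.527837°

0.5278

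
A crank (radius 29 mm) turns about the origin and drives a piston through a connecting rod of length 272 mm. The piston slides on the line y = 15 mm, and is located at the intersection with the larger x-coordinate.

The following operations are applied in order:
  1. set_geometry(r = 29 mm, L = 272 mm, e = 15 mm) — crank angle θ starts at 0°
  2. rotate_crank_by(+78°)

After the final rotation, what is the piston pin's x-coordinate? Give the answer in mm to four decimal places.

277.7008

set_geometry: r = 29 mm, L = 272 mm, e = 15 mm; θ ← 0°
rotate_crank_by(+78°): θ ← 0° +78° = 78°
crank pin P = (r cos θ, r sin θ) = (6.029439, 28.366280)
h = r sin θ − e = 28.366280 − 15 = 13.366280
x = r cos θ + √(L² − h²) = 6.029439 + √(73984.0 − 178.6575) = 6.029439 + 271.671387 = 277.700826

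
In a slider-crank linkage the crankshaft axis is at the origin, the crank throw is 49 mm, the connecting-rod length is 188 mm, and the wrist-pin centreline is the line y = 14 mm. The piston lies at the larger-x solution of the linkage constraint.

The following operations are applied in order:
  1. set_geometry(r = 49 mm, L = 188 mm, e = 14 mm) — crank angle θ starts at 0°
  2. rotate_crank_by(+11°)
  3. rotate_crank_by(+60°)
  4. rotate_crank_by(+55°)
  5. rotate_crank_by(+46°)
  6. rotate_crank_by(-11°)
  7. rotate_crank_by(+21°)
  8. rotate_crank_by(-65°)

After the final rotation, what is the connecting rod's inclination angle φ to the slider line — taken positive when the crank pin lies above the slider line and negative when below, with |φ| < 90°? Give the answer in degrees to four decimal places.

set_geometry: r = 49 mm, L = 188 mm, e = 14 mm; θ ← 0°
rotate_crank_by(+11°): θ ← 0° +11° = 11°
rotate_crank_by(+60°): θ ← 11° +60° = 71°
rotate_crank_by(+55°): θ ← 71° +55° = 126°
rotate_crank_by(+46°): θ ← 126° +46° = 172°
rotate_crank_by(-11°): θ ← 172° -11° = 161°
rotate_crank_by(+21°): θ ← 161° +21° = 182°
rotate_crank_by(-65°): θ ← 182° -65° = 117°
crank pin P = (r cos θ, r sin θ) = (-22.245534, 43.659320)
h = r sin θ − e = 43.659320 − 14 = 29.659320
sin φ = h / L = 29.659320 / 188 = 0.15776234
φ = arcsin(0.15776234) = 9.077038°

9.0770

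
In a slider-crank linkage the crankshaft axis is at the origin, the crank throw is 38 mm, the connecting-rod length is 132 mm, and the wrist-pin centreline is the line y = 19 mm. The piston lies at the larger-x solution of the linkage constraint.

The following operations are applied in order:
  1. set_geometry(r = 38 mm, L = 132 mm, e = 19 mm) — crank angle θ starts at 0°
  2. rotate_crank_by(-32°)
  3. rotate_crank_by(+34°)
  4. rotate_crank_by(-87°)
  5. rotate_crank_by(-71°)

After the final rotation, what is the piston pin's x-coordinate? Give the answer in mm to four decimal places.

92.7089

set_geometry: r = 38 mm, L = 132 mm, e = 19 mm; θ ← 0°
rotate_crank_by(-32°): θ ← 0° -32° = -32°
rotate_crank_by(+34°): θ ← -32° +34° = 2°
rotate_crank_by(-87°): θ ← 2° -87° = -85°
rotate_crank_by(-71°): θ ← -85° -71° = -156°
crank pin P = (r cos θ, r sin θ) = (-34.714727, -15.455992)
h = r sin θ − e = -15.455992 − 19 = -34.455992
x = r cos θ + √(L² − h²) = -34.714727 + √(17424.0 − 1187.2154) = -34.714727 + 127.423642 = 92.708915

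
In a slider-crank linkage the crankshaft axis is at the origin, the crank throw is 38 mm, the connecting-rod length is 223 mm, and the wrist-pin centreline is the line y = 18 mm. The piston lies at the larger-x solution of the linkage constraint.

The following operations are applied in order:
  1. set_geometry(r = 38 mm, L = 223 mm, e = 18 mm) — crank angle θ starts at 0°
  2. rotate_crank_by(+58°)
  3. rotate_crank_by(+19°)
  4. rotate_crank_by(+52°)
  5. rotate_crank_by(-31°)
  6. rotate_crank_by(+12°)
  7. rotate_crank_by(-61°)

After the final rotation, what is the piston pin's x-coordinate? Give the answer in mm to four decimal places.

set_geometry: r = 38 mm, L = 223 mm, e = 18 mm; θ ← 0°
rotate_crank_by(+58°): θ ← 0° +58° = 58°
rotate_crank_by(+19°): θ ← 58° +19° = 77°
rotate_crank_by(+52°): θ ← 77° +52° = 129°
rotate_crank_by(-31°): θ ← 129° -31° = 98°
rotate_crank_by(+12°): θ ← 98° +12° = 110°
rotate_crank_by(-61°): θ ← 110° -61° = 49°
crank pin P = (r cos θ, r sin θ) = (24.930243, 28.678964)
h = r sin θ − e = 28.678964 − 18 = 10.678964
x = r cos θ + √(L² − h²) = 24.930243 + √(49729.0 − 114.0403) = 24.930243 + 222.744158 = 247.674401

247.6744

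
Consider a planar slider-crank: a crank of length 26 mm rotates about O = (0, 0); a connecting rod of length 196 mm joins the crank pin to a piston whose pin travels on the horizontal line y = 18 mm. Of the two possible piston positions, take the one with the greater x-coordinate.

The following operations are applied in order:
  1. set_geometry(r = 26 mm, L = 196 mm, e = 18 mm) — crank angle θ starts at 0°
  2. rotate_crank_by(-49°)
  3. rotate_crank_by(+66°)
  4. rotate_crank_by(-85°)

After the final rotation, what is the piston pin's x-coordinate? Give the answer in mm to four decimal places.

201.1634

set_geometry: r = 26 mm, L = 196 mm, e = 18 mm; θ ← 0°
rotate_crank_by(-49°): θ ← 0° -49° = -49°
rotate_crank_by(+66°): θ ← -49° +66° = 17°
rotate_crank_by(-85°): θ ← 17° -85° = -68°
crank pin P = (r cos θ, r sin θ) = (9.739771, -24.106780)
h = r sin θ − e = -24.106780 − 18 = -42.106780
x = r cos θ + √(L² − h²) = 9.739771 + √(38416.0 − 1772.9809) = 9.739771 + 191.423664 = 201.163435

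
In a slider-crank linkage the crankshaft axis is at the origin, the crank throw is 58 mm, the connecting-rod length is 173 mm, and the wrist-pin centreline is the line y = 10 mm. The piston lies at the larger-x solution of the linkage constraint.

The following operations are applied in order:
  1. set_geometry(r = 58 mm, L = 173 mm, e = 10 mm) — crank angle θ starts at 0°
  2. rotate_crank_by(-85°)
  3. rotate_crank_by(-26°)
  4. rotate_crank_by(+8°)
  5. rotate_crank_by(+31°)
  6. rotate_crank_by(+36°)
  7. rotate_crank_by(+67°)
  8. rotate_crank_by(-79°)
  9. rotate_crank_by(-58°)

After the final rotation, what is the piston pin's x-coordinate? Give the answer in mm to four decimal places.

144.0303

set_geometry: r = 58 mm, L = 173 mm, e = 10 mm; θ ← 0°
rotate_crank_by(-85°): θ ← 0° -85° = -85°
rotate_crank_by(-26°): θ ← -85° -26° = -111°
rotate_crank_by(+8°): θ ← -111° +8° = -103°
rotate_crank_by(+31°): θ ← -103° +31° = -72°
rotate_crank_by(+36°): θ ← -72° +36° = -36°
rotate_crank_by(+67°): θ ← -36° +67° = 31°
rotate_crank_by(-79°): θ ← 31° -79° = -48°
rotate_crank_by(-58°): θ ← -48° -58° = -106°
crank pin P = (r cos θ, r sin θ) = (-15.986967, -55.753178)
h = r sin θ − e = -55.753178 − 10 = -65.753178
x = r cos θ + √(L² − h²) = -15.986967 + √(29929.0 − 4323.4805) = -15.986967 + 160.017248 = 144.030281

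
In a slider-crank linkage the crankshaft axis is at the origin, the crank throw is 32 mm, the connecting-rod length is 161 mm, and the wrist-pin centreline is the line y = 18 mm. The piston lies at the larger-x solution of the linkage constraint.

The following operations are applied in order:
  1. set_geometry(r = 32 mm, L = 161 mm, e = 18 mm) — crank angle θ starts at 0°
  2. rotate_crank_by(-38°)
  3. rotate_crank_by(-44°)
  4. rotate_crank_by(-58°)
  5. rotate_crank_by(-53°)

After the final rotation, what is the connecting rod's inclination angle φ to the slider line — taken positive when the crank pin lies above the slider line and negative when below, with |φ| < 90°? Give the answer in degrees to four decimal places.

set_geometry: r = 32 mm, L = 161 mm, e = 18 mm; θ ← 0°
rotate_crank_by(-38°): θ ← 0° -38° = -38°
rotate_crank_by(-44°): θ ← -38° -44° = -82°
rotate_crank_by(-58°): θ ← -82° -58° = -140°
rotate_crank_by(-53°): θ ← -140° -53° = -193°
crank pin P = (r cos θ, r sin θ) = (-31.179842, 7.198434)
h = r sin θ − e = 7.198434 − 18 = -10.801566
sin φ = h / L = -10.801566 / 161 = -0.06709047
φ = arcsin(-0.06709047) = -3.846891°

-3.8469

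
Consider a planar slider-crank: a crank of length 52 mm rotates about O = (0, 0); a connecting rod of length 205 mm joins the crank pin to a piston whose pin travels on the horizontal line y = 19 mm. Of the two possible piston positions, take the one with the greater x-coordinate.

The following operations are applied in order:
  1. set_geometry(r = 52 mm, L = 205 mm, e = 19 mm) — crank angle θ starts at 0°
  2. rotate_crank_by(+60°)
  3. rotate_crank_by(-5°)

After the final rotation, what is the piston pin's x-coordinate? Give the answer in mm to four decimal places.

233.4635

set_geometry: r = 52 mm, L = 205 mm, e = 19 mm; θ ← 0°
rotate_crank_by(+60°): θ ← 0° +60° = 60°
rotate_crank_by(-5°): θ ← 60° -5° = 55°
crank pin P = (r cos θ, r sin θ) = (29.825975, 42.595906)
h = r sin θ − e = 42.595906 − 19 = 23.595906
x = r cos θ + √(L² − h²) = 29.825975 + √(42025.0 − 556.7668) = 29.825975 + 203.637504 = 233.463479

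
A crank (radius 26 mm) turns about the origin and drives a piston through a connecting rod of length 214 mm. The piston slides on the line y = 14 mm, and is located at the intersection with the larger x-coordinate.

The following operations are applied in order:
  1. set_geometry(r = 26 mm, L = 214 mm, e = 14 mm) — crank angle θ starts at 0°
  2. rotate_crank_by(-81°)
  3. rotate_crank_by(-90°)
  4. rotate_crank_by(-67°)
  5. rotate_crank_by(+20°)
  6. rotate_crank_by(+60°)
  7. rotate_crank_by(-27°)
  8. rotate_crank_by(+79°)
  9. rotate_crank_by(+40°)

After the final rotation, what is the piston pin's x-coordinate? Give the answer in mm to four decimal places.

set_geometry: r = 26 mm, L = 214 mm, e = 14 mm; θ ← 0°
rotate_crank_by(-81°): θ ← 0° -81° = -81°
rotate_crank_by(-90°): θ ← -81° -90° = -171°
rotate_crank_by(-67°): θ ← -171° -67° = -238°
rotate_crank_by(+20°): θ ← -238° +20° = -218°
rotate_crank_by(+60°): θ ← -218° +60° = -158°
rotate_crank_by(-27°): θ ← -158° -27° = -185°
rotate_crank_by(+79°): θ ← -185° +79° = -106°
rotate_crank_by(+40°): θ ← -106° +40° = -66°
crank pin P = (r cos θ, r sin θ) = (10.575153, -23.752182)
h = r sin θ − e = -23.752182 − 14 = -37.752182
x = r cos θ + √(L² − h²) = 10.575153 + √(45796.0 − 1425.2272) = 10.575153 + 210.643710 = 221.218863

221.2189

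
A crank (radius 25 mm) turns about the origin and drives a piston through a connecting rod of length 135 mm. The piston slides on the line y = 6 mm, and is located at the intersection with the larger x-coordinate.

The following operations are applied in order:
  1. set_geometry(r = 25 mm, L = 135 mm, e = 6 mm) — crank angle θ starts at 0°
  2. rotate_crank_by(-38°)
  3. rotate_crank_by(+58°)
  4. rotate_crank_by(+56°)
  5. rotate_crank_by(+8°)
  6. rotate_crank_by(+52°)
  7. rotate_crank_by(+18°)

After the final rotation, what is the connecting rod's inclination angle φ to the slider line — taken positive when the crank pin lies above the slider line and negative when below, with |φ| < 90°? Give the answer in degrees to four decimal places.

2.1053

set_geometry: r = 25 mm, L = 135 mm, e = 6 mm; θ ← 0°
rotate_crank_by(-38°): θ ← 0° -38° = -38°
rotate_crank_by(+58°): θ ← -38° +58° = 20°
rotate_crank_by(+56°): θ ← 20° +56° = 76°
rotate_crank_by(+8°): θ ← 76° +8° = 84°
rotate_crank_by(+52°): θ ← 84° +52° = 136°
rotate_crank_by(+18°): θ ← 136° +18° = 154°
crank pin P = (r cos θ, r sin θ) = (-22.469851, 10.959279)
h = r sin θ − e = 10.959279 − 6 = 4.959279
sin φ = h / L = 4.959279 / 135 = 0.03673540
φ = arcsin(0.03673540) = 2.105257°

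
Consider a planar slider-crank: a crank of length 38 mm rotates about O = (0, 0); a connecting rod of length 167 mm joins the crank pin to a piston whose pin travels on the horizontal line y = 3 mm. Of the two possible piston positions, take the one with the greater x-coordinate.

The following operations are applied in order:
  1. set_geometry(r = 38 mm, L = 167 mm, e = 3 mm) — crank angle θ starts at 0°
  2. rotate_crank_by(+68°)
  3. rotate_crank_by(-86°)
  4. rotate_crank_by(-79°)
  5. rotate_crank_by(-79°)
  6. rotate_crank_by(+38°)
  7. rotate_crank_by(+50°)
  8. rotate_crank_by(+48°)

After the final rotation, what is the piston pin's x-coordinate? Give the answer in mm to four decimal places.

193.8423

set_geometry: r = 38 mm, L = 167 mm, e = 3 mm; θ ← 0°
rotate_crank_by(+68°): θ ← 0° +68° = 68°
rotate_crank_by(-86°): θ ← 68° -86° = -18°
rotate_crank_by(-79°): θ ← -18° -79° = -97°
rotate_crank_by(-79°): θ ← -97° -79° = -176°
rotate_crank_by(+38°): θ ← -176° +38° = -138°
rotate_crank_by(+50°): θ ← -138° +50° = -88°
rotate_crank_by(+48°): θ ← -88° +48° = -40°
crank pin P = (r cos θ, r sin θ) = (29.109689, -24.425929)
h = r sin θ − e = -24.425929 − 3 = -27.425929
x = r cos θ + √(L² − h²) = 29.109689 + √(27889.0 − 752.1816) = 29.109689 + 164.732566 = 193.842255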